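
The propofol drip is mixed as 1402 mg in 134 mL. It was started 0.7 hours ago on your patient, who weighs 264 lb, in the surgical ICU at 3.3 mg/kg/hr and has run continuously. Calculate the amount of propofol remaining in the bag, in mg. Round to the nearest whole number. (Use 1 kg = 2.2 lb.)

1125 mg

Weight = 264 lb ÷ 2.2 lb/kg = 120 kg
Dose = 3.3 mg/kg/hr × 120 kg = 396 mg/hr
Concentration = 1402 mg ÷ 134 mL = 10.46269 mg/mL
Rate = 396 mg/hr ÷ 10.46269 mg/mL = 37.84879 mL/hr
Volume infused = 37.84879 mL/hr × 0.7 hr = 26.49415 mL
Volume remaining = 134 − 26.49415 = 107.5058 mL
Drug remaining = 107.5058 mL × 10.46269 mg/mL = 1124.8 mg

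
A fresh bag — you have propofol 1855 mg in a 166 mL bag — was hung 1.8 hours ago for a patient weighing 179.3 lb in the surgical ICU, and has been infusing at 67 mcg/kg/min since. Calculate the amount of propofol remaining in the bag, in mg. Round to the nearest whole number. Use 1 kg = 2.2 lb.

1265 mg

Weight = 179.3 lb ÷ 2.2 lb/kg = 81.5 kg
Dose = 67 mcg/kg/min × 81.5 kg = 5460.5 mcg/min
5460.5 mcg/min × 60 min/hr = 327630 mcg/hr
Concentration = 1855 mg ÷ 166 mL = 11.1747 mg/mL = 11174.7 mcg/mL
Rate = 327630 mcg/hr ÷ 11174.7 mcg/mL = 29.31891 mL/hr
Volume infused = 29.31891 mL/hr × 1.8 hr = 52.77404 mL
Volume remaining = 166 − 52.77404 = 113.226 mL
Drug remaining = 113.226 mL × 11174.7 mcg/mL = 1265266 mcg = 1265.266 mg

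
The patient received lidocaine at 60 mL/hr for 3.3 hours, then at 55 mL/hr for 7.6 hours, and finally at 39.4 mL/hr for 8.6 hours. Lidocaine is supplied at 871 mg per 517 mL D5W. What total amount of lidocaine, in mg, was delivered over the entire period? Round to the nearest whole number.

1609 mg

Concentration = 871 mg ÷ 517 mL = 1.68472 mg/mL
Stage 1: 60 mL/hr × 3.3 hr = 198 mL → 198 mL × 1.68472 mg/mL = 333.5745 mg
Stage 2: 55 mL/hr × 7.6 hr = 418 mL → 418 mL × 1.68472 mg/mL = 704.2128 mg
Stage 3: 39.4 mL/hr × 8.6 hr = 338.84 mL → 338.84 mL × 1.68472 mg/mL = 570.8504 mg
Total = 333.5745 + 704.2128 + 570.8504 = 1608.638 mg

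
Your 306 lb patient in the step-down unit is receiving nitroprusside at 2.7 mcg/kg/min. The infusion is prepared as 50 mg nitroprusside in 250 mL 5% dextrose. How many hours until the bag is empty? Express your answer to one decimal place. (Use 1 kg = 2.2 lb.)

2.2 hours

Weight = 306 lb ÷ 2.2 lb/kg = 139.0909 kg
Dose = 2.7 mcg/kg/min × 139.0909 kg = 375.5455 mcg/min
375.5455 mcg/min × 60 min/hr = 22532.73 mcg/hr
Concentration = 50 mg ÷ 250 mL = 0.2 mg/mL = 200 mcg/mL
Rate = 22532.73 mcg/hr ÷ 200 mcg/mL = 112.6636 mL/hr
Duration = 250 mL ÷ 112.6636 mL/hr = 2.218995 hr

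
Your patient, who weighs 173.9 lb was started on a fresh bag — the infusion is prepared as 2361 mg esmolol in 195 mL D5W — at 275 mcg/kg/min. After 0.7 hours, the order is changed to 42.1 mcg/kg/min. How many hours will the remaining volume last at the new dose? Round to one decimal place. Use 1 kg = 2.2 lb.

7.3 hours

Initial rate:
Weight = 173.9 lb ÷ 2.2 lb/kg = 79.04545 kg
Dose = 275 mcg/kg/min × 79.04545 kg = 21737.5 mcg/min
21737.5 mcg/min × 60 min/hr = 1304250 mcg/hr
Concentration = 2361 mg ÷ 195 mL = 12.10769 mg/mL = 12107.69 mcg/mL
Rate = 1304250 mcg/hr ÷ 12107.69 mcg/mL = 107.7208 mL/hr
Volume infused so far = 107.7208 mL/hr × 0.7 hr = 75.40454 mL
Volume remaining = 195 − 75.40454 = 119.5955 mL
New rate:
Dose = 42.1 mcg/kg/min × 79.04545 kg = 3327.814 mcg/min
3327.814 mcg/min × 60 min/hr = 199668.8 mcg/hr
Rate = 199668.8 mcg/hr ÷ 12107.69 mcg/mL = 16.49107 mL/hr
Time remaining = 119.5955 mL ÷ 16.49107 mL/hr = 7.252134 hr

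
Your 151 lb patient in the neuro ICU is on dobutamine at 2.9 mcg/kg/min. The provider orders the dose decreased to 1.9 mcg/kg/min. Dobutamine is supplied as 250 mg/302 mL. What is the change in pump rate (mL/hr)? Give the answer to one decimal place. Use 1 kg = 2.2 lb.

5.0 mL/hr

At the current dose:
Weight = 151 lb ÷ 2.2 lb/kg = 68.63636 kg
Dose = 2.9 mcg/kg/min × 68.63636 kg = 199.0455 mcg/min
199.0455 mcg/min × 60 min/hr = 11942.73 mcg/hr
Concentration = 250 mg ÷ 302 mL = 0.8278146 mg/mL = 827.8146 mcg/mL
Rate = 11942.73 mcg/hr ÷ 827.8146 mcg/mL = 14.42681 mL/hr
At the new dose:
Dose = 1.9 mcg/kg/min × 68.63636 kg = 130.4091 mcg/min
130.4091 mcg/min × 60 min/hr = 7824.545 mcg/hr
Rate = 7824.545 mcg/hr ÷ 827.8146 mcg/mL = 9.452051 mL/hr
Change = 9.452051 − 14.42681 = -4.974764 mL/hr → 4.974764 mL/hr decrease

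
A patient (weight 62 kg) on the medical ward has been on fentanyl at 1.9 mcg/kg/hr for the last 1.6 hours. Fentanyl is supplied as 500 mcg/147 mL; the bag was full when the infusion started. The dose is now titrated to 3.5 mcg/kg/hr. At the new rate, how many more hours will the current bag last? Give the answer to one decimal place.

Initial rate:
Dose = 1.9 mcg/kg/hr × 62 kg = 117.8 mcg/hr
Concentration = 500 mcg ÷ 147 mL = 3.401361 mcg/mL
Rate = 117.8 mcg/hr ÷ 3.401361 mcg/mL = 34.6332 mL/hr
Volume infused so far = 34.6332 mL/hr × 1.6 hr = 55.41312 mL
Volume remaining = 147 − 55.41312 = 91.58688 mL
New rate:
Dose = 3.5 mcg/kg/hr × 62 kg = 217 mcg/hr
Rate = 217 mcg/hr ÷ 3.401361 mcg/mL = 63.798 mL/hr
Time remaining = 91.58688 mL ÷ 63.798 mL/hr = 1.435576 hr

1.4 hours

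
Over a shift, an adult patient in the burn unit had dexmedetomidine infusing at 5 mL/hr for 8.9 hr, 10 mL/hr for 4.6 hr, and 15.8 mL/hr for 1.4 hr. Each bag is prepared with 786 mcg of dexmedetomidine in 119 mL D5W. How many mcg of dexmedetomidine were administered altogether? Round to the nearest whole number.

Concentration = 786 mcg ÷ 119 mL = 6.605042 mcg/mL
Stage 1: 5 mL/hr × 8.9 hr = 44.5 mL → 44.5 mL × 6.605042 mcg/mL = 293.9244 mcg
Stage 2: 10 mL/hr × 4.6 hr = 46 mL → 46 mL × 6.605042 mcg/mL = 303.8319 mcg
Stage 3: 15.8 mL/hr × 1.4 hr = 22.12 mL → 22.12 mL × 6.605042 mcg/mL = 146.1035 mcg
Total = 293.9244 + 303.8319 + 146.1035 = 743.8598 mcg

744 mcg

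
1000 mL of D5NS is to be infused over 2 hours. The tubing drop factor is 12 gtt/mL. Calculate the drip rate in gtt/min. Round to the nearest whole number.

100 gtt/min

1000 mL ÷ (2 hr × 60 = 120 min) = 8.333333 mL/min
8.333333 mL/min × 12 gtt/mL = 100 gtt/min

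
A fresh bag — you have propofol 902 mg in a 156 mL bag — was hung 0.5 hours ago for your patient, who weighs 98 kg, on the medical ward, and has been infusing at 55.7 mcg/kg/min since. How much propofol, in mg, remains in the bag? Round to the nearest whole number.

738 mg

Dose = 55.7 mcg/kg/min × 98 kg = 5458.6 mcg/min
5458.6 mcg/min × 60 min/hr = 327516 mcg/hr
Concentration = 902 mg ÷ 156 mL = 5.782051 mg/mL = 5782.051 mcg/mL
Rate = 327516 mcg/hr ÷ 5782.051 mcg/mL = 56.64357 mL/hr
Volume infused = 56.64357 mL/hr × 0.5 hr = 28.32178 mL
Volume remaining = 156 − 28.32178 = 127.6782 mL
Drug remaining = 127.6782 mL × 5782.051 mcg/mL = 738242 mcg = 738.242 mg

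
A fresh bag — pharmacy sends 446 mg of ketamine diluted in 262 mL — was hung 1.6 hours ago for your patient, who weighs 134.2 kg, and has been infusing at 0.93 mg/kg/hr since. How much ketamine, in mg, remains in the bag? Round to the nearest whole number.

246 mg

Dose = 0.93 mg/kg/hr × 134.2 kg = 124.806 mg/hr
Concentration = 446 mg ÷ 262 mL = 1.70229 mg/mL
Rate = 124.806 mg/hr ÷ 1.70229 mg/mL = 73.31653 mL/hr
Volume infused = 73.31653 mL/hr × 1.6 hr = 117.3064 mL
Volume remaining = 262 − 117.3064 = 144.6936 mL
Drug remaining = 144.6936 mL × 1.70229 mg/mL = 246.3104 mg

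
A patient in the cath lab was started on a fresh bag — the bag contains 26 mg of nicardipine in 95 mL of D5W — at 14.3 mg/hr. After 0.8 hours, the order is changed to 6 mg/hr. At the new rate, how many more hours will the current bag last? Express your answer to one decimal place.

2.4 hours

Initial rate:
Concentration = 26 mg ÷ 95 mL = 0.2736842 mg/mL
Rate = 14.3 mg/hr ÷ 0.2736842 mg/mL = 52.25 mL/hr
Volume infused so far = 52.25 mL/hr × 0.8 hr = 41.8 mL
Volume remaining = 95 − 41.8 = 53.2 mL
New rate:
Rate = 6 mg/hr ÷ 0.2736842 mg/mL = 21.92308 mL/hr
Time remaining = 53.2 mL ÷ 21.92308 mL/hr = 2.426667 hr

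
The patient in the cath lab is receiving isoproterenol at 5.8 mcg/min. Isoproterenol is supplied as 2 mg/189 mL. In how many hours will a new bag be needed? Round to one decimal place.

5.8 mcg/min × 60 min/hr = 348 mcg/hr
Concentration = 2 mg ÷ 189 mL = 0.01058201 mg/mL = 10.58201 mcg/mL
Rate = 348 mcg/hr ÷ 10.58201 mcg/mL = 32.886 mL/hr
Duration = 189 mL ÷ 32.886 mL/hr = 5.747126 hr

5.7 hours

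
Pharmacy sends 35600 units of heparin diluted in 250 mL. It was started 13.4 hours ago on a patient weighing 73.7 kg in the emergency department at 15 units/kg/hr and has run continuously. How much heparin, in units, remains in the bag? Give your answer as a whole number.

20786 units

Dose = 15 units/kg/hr × 73.7 kg = 1105.5 units/hr
Concentration = 35600 units ÷ 250 mL = 142.4 units/mL
Rate = 1105.5 units/hr ÷ 142.4 units/mL = 7.763343 mL/hr
Volume infused = 7.763343 mL/hr × 13.4 hr = 104.0288 mL
Volume remaining = 250 − 104.0288 = 145.9712 mL
Drug remaining = 145.9712 mL × 142.4 units/mL = 20786.3 units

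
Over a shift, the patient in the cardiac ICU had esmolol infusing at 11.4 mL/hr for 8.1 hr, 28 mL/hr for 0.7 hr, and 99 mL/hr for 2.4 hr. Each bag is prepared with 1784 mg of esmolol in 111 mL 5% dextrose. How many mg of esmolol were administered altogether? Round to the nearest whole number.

Concentration = 1784 mg ÷ 111 mL = 16.07207 mg/mL
Stage 1: 11.4 mL/hr × 8.1 hr = 92.34 mL → 92.34 mL × 16.07207 mg/mL = 1484.095 mg
Stage 2: 28 mL/hr × 0.7 hr = 19.6 mL → 19.6 mL × 16.07207 mg/mL = 315.0126 mg
Stage 3: 99 mL/hr × 2.4 hr = 237.6 mL → 237.6 mL × 16.07207 mg/mL = 3818.724 mg
Total = 1484.095 + 315.0126 + 3818.724 = 5617.832 mg

5618 mg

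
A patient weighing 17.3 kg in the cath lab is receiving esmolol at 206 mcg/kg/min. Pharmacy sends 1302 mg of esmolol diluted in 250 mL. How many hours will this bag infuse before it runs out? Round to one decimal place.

Dose = 206 mcg/kg/min × 17.3 kg = 3563.8 mcg/min
3563.8 mcg/min × 60 min/hr = 213828 mcg/hr
Concentration = 1302 mg ÷ 250 mL = 5.208 mg/mL = 5208 mcg/mL
Rate = 213828 mcg/hr ÷ 5208 mcg/mL = 41.0576 mL/hr
Duration = 250 mL ÷ 41.0576 mL/hr = 6.089006 hr

6.1 hours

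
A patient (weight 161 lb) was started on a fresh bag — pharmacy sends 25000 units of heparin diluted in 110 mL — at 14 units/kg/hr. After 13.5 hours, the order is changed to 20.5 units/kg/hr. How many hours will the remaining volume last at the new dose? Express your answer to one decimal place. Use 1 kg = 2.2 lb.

7.4 hours

Initial rate:
Weight = 161 lb ÷ 2.2 lb/kg = 73.18182 kg
Dose = 14 units/kg/hr × 73.18182 kg = 1024.545 units/hr
Concentration = 25000 units ÷ 110 mL = 227.2727 units/mL
Rate = 1024.545 units/hr ÷ 227.2727 units/mL = 4.508 mL/hr
Volume infused so far = 4.508 mL/hr × 13.5 hr = 60.858 mL
Volume remaining = 110 − 60.858 = 49.142 mL
New rate:
Dose = 20.5 units/kg/hr × 73.18182 kg = 1500.227 units/hr
Rate = 1500.227 units/hr ÷ 227.2727 units/mL = 6.601 mL/hr
Time remaining = 49.142 mL ÷ 6.601 mL/hr = 7.44463 hr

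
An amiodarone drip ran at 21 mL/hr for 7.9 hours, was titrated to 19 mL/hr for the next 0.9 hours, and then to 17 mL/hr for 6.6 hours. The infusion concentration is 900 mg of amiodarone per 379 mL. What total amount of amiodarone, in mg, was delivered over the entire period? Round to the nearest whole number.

Concentration = 900 mg ÷ 379 mL = 2.37467 mg/mL
Stage 1: 21 mL/hr × 7.9 hr = 165.9 mL → 165.9 mL × 2.37467 mg/mL = 393.9578 mg
Stage 2: 19 mL/hr × 0.9 hr = 17.1 mL → 17.1 mL × 2.37467 mg/mL = 40.60686 mg
Stage 3: 17 mL/hr × 6.6 hr = 112.2 mL → 112.2 mL × 2.37467 mg/mL = 266.438 mg
Total = 393.9578 + 40.60686 + 266.438 = 701.0026 mg

701 mg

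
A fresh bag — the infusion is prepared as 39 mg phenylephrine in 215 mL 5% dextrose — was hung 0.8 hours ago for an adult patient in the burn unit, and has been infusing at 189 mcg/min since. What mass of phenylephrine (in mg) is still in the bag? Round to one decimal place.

29.9 mg

189 mcg/min × 60 min/hr = 11340 mcg/hr
Concentration = 39 mg ÷ 215 mL = 0.1813953 mg/mL = 181.3953 mcg/mL
Rate = 11340 mcg/hr ÷ 181.3953 mcg/mL = 62.51538 mL/hr
Volume infused = 62.51538 mL/hr × 0.8 hr = 50.01231 mL
Volume remaining = 215 − 50.01231 = 164.9877 mL
Drug remaining = 164.9877 mL × 181.3953 mcg/mL = 29928 mcg = 29.928 mg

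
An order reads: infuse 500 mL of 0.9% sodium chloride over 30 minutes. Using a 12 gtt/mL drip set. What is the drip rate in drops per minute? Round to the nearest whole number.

500 mL ÷ (30 min) = 16.66667 mL/min
16.66667 mL/min × 12 gtt/mL = 200 gtt/min

200 gtt/min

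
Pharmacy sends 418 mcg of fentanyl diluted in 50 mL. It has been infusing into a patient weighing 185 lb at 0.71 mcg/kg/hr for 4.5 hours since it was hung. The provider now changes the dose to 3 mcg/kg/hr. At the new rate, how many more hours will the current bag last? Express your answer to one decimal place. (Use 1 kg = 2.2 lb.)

0.6 hours

Initial rate:
Weight = 185 lb ÷ 2.2 lb/kg = 84.09091 kg
Dose = 0.71 mcg/kg/hr × 84.09091 kg = 59.70455 mcg/hr
Concentration = 418 mcg ÷ 50 mL = 8.36 mcg/mL
Rate = 59.70455 mcg/hr ÷ 8.36 mcg/mL = 7.141692 mL/hr
Volume infused so far = 7.141692 mL/hr × 4.5 hr = 32.13761 mL
Volume remaining = 50 − 32.13761 = 17.86239 mL
New rate:
Dose = 3 mcg/kg/hr × 84.09091 kg = 252.2727 mcg/hr
Rate = 252.2727 mcg/hr ÷ 8.36 mcg/mL = 30.17616 mL/hr
Time remaining = 17.86239 mL ÷ 30.17616 mL/hr = 0.5919369 hr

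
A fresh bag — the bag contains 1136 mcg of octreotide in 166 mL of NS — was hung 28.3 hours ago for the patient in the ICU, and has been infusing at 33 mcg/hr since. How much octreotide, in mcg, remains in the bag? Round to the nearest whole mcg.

202 mcg

Concentration = 1136 mcg ÷ 166 mL = 6.843373 mcg/mL
Rate = 33 mcg/hr ÷ 6.843373 mcg/mL = 4.822183 mL/hr
Volume infused = 4.822183 mL/hr × 28.3 hr = 136.4678 mL
Volume remaining = 166 − 136.4678 = 29.53222 mL
Drug remaining = 29.53222 mL × 6.843373 mcg/mL = 202.1 mcg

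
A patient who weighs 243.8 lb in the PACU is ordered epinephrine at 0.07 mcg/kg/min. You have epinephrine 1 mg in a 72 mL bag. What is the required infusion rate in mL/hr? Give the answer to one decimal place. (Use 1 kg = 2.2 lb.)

Weight = 243.8 lb ÷ 2.2 lb/kg = 110.8182 kg
Dose = 0.07 mcg/kg/min × 110.8182 kg = 7.757273 mcg/min
7.757273 mcg/min × 60 min/hr = 465.4364 mcg/hr
Concentration = 1 mg ÷ 72 mL = 0.01388889 mg/mL = 13.88889 mcg/mL
Rate = 465.4364 mcg/hr ÷ 13.88889 mcg/mL = 33.51142 mL/hr

33.5 mL/hr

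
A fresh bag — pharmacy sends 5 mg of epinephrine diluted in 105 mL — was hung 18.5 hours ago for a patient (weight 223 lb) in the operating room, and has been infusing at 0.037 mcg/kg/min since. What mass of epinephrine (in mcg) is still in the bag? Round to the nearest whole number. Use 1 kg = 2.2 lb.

837 mcg

Weight = 223 lb ÷ 2.2 lb/kg = 101.3636 kg
Dose = 0.037 mcg/kg/min × 101.3636 kg = 3.750455 mcg/min
3.750455 mcg/min × 60 min/hr = 225.0273 mcg/hr
Concentration = 5 mg ÷ 105 mL = 0.04761905 mg/mL = 47.61905 mcg/mL
Rate = 225.0273 mcg/hr ÷ 47.61905 mcg/mL = 4.725573 mL/hr
Volume infused = 4.725573 mL/hr × 18.5 hr = 87.4231 mL
Volume remaining = 105 − 87.4231 = 17.5769 mL
Drug remaining = 17.5769 mL × 47.61905 mcg/mL = 836.9955 mcg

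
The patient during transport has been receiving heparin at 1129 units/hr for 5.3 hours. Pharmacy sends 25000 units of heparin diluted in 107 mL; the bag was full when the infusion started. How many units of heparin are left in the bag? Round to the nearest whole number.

Concentration = 25000 units ÷ 107 mL = 233.6449 units/mL
Rate = 1129 units/hr ÷ 233.6449 units/mL = 4.83212 mL/hr
Volume infused = 4.83212 mL/hr × 5.3 hr = 25.61024 mL
Volume remaining = 107 − 25.61024 = 81.38976 mL
Drug remaining = 81.38976 mL × 233.6449 units/mL = 19016.3 units

19016 units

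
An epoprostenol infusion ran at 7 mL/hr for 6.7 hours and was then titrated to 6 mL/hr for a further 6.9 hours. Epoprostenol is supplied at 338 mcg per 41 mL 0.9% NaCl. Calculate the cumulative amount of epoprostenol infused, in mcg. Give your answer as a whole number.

Concentration = 338 mcg ÷ 41 mL = 8.243902 mcg/mL
Stage 1: 7 mL/hr × 6.7 hr = 46.9 mL → 46.9 mL × 8.243902 mcg/mL = 386.639 mcg
Stage 2: 6 mL/hr × 6.9 hr = 41.4 mL → 41.4 mL × 8.243902 mcg/mL = 341.2976 mcg
Total = 386.639 + 341.2976 = 727.9366 mcg

728 mcg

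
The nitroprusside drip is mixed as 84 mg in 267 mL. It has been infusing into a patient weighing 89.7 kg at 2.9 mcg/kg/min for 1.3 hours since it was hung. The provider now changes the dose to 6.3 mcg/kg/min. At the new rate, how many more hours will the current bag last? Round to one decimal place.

1.9 hours

Initial rate:
Dose = 2.9 mcg/kg/min × 89.7 kg = 260.13 mcg/min
260.13 mcg/min × 60 min/hr = 15607.8 mcg/hr
Concentration = 84 mg ÷ 267 mL = 0.3146067 mg/mL = 314.6067 mcg/mL
Rate = 15607.8 mcg/hr ÷ 314.6067 mcg/mL = 49.61051 mL/hr
Volume infused so far = 49.61051 mL/hr × 1.3 hr = 64.49366 mL
Volume remaining = 267 − 64.49366 = 202.5063 mL
New rate:
Dose = 6.3 mcg/kg/min × 89.7 kg = 565.11 mcg/min
565.11 mcg/min × 60 min/hr = 33906.6 mcg/hr
Rate = 33906.6 mcg/hr ÷ 314.6067 mcg/mL = 107.7745 mL/hr
Time remaining = 202.5063 mL ÷ 107.7745 mL/hr = 1.878981 hr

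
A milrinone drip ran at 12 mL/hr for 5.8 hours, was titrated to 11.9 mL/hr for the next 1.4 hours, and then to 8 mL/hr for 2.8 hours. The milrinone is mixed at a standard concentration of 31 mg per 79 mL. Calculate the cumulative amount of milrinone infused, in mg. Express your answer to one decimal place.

Concentration = 31 mg ÷ 79 mL = 0.3924051 mg/mL
Stage 1: 12 mL/hr × 5.8 hr = 69.6 mL → 69.6 mL × 0.3924051 mg/mL = 27.31139 mg
Stage 2: 11.9 mL/hr × 1.4 hr = 16.66 mL → 16.66 mL × 0.3924051 mg/mL = 6.537468 mg
Stage 3: 8 mL/hr × 2.8 hr = 22.4 mL → 22.4 mL × 0.3924051 mg/mL = 8.789873 mg
Total = 27.31139 + 6.537468 + 8.789873 = 42.63873 mg

42.6 mg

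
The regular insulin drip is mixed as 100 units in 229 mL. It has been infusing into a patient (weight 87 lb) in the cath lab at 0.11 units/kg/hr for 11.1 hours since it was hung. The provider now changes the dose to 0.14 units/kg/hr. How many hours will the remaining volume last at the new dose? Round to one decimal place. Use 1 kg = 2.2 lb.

9.3 hours

Initial rate:
Weight = 87 lb ÷ 2.2 lb/kg = 39.54545 kg
Dose = 0.11 units/kg/hr × 39.54545 kg = 4.35 units/hr
Concentration = 100 units ÷ 229 mL = 0.4366812 units/mL
Rate = 4.35 units/hr ÷ 0.4366812 units/mL = 9.9615 mL/hr
Volume infused so far = 9.9615 mL/hr × 11.1 hr = 110.5726 mL
Volume remaining = 229 − 110.5726 = 118.4274 mL
New rate:
Dose = 0.14 units/kg/hr × 39.54545 kg = 5.536364 units/hr
Rate = 5.536364 units/hr ÷ 0.4366812 units/mL = 12.67827 mL/hr
Time remaining = 118.4274 mL ÷ 12.67827 mL/hr = 9.340969 hr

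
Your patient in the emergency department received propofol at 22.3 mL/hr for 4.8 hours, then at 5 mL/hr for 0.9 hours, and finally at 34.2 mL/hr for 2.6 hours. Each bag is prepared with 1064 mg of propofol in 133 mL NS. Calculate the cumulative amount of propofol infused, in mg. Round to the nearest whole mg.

Concentration = 1064 mg ÷ 133 mL = 8 mg/mL
Stage 1: 22.3 mL/hr × 4.8 hr = 107.04 mL → 107.04 mL × 8 mg/mL = 856.32 mg
Stage 2: 5 mL/hr × 0.9 hr = 4.5 mL → 4.5 mL × 8 mg/mL = 36 mg
Stage 3: 34.2 mL/hr × 2.6 hr = 88.92 mL → 88.92 mL × 8 mg/mL = 711.36 mg
Total = 856.32 + 36 + 711.36 = 1603.68 mg

1604 mg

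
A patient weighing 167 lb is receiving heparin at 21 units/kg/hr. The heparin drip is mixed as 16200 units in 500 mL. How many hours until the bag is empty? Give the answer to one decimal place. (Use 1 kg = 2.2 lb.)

10.2 hours

Weight = 167 lb ÷ 2.2 lb/kg = 75.90909 kg
Dose = 21 units/kg/hr × 75.90909 kg = 1594.091 units/hr
Concentration = 16200 units ÷ 500 mL = 32.4 units/mL
Rate = 1594.091 units/hr ÷ 32.4 units/mL = 49.20034 mL/hr
Duration = 500 mL ÷ 49.20034 mL/hr = 10.16253 hr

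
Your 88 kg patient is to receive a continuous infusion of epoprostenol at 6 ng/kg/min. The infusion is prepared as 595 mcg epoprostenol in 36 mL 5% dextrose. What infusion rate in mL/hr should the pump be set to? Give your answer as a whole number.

Dose = 6 ng/kg/min × 88 kg = 528 ng/min
528 ng/min × 60 min/hr = 31680 ng/hr
Concentration = 595 mcg ÷ 36 mL = 16.52778 mcg/mL = 16527.78 ng/mL
Rate = 31680 ng/hr ÷ 16527.78 ng/mL = 1.916773 mL/hr

2 mL/hr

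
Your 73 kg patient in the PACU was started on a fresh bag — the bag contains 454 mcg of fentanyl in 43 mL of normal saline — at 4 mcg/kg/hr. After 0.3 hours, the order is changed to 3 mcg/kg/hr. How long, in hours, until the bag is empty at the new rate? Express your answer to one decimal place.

Initial rate:
Dose = 4 mcg/kg/hr × 73 kg = 292 mcg/hr
Concentration = 454 mcg ÷ 43 mL = 10.55814 mcg/mL
Rate = 292 mcg/hr ÷ 10.55814 mcg/mL = 27.65639 mL/hr
Volume infused so far = 27.65639 mL/hr × 0.3 hr = 8.296916 mL
Volume remaining = 43 − 8.296916 = 34.70308 mL
New rate:
Dose = 3 mcg/kg/hr × 73 kg = 219 mcg/hr
Rate = 219 mcg/hr ÷ 10.55814 mcg/mL = 20.74229 mL/hr
Time remaining = 34.70308 mL ÷ 20.74229 mL/hr = 1.673059 hr

1.7 hours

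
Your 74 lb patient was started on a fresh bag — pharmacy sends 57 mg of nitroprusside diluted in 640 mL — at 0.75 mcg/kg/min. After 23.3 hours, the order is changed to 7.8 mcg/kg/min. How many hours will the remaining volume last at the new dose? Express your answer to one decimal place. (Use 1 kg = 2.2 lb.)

Initial rate:
Weight = 74 lb ÷ 2.2 lb/kg = 33.63636 kg
Dose = 0.75 mcg/kg/min × 33.63636 kg = 25.22727 mcg/min
25.22727 mcg/min × 60 min/hr = 1513.636 mcg/hr
Concentration = 57 mg ÷ 640 mL = 0.0890625 mg/mL = 89.0625 mcg/mL
Rate = 1513.636 mcg/hr ÷ 89.0625 mcg/mL = 16.99522 mL/hr
Volume infused so far = 16.99522 mL/hr × 23.3 hr = 395.9885 mL
Volume remaining = 640 − 395.9885 = 244.0115 mL
New rate:
Dose = 7.8 mcg/kg/min × 33.63636 kg = 262.3636 mcg/min
262.3636 mcg/min × 60 min/hr = 15741.82 mcg/hr
Rate = 15741.82 mcg/hr ÷ 89.0625 mcg/mL = 176.7502 mL/hr
Time remaining = 244.0115 mL ÷ 176.7502 mL/hr = 1.380544 hr

1.4 hours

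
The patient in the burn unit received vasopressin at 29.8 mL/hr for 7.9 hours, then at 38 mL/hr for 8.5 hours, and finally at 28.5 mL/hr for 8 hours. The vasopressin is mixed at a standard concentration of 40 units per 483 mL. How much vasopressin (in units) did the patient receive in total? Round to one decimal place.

65.1 units

Concentration = 40 units ÷ 483 mL = 0.08281573 units/mL
Stage 1: 29.8 mL/hr × 7.9 hr = 235.42 mL → 235.42 mL × 0.08281573 units/mL = 19.49648 units
Stage 2: 38 mL/hr × 8.5 hr = 323 mL → 323 mL × 0.08281573 units/mL = 26.74948 units
Stage 3: 28.5 mL/hr × 8 hr = 228 mL → 228 mL × 0.08281573 units/mL = 18.88199 units
Total = 19.49648 + 26.74948 + 18.88199 = 65.12795 units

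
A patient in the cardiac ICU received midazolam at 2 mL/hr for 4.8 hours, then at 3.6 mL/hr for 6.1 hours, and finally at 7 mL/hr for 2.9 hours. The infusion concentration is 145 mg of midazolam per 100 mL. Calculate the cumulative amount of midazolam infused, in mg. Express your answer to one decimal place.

Concentration = 145 mg ÷ 100 mL = 1.45 mg/mL
Stage 1: 2 mL/hr × 4.8 hr = 9.6 mL → 9.6 mL × 1.45 mg/mL = 13.92 mg
Stage 2: 3.6 mL/hr × 6.1 hr = 21.96 mL → 21.96 mL × 1.45 mg/mL = 31.842 mg
Stage 3: 7 mL/hr × 2.9 hr = 20.3 mL → 20.3 mL × 1.45 mg/mL = 29.435 mg
Total = 13.92 + 31.842 + 29.435 = 75.197 mg

75.2 mg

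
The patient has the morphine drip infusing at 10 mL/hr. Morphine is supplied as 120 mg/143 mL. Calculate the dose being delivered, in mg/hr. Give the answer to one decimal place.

Concentration = 120 mg ÷ 143 mL = 0.8391608 mg/mL
Drug rate = 10 mL/hr × 0.8391608 mg/mL = 8.391608 mg/hr

8.4 mg/hr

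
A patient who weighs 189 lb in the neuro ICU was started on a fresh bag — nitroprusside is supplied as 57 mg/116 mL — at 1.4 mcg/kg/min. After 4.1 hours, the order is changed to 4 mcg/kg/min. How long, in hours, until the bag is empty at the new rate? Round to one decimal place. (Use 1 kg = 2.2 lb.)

Initial rate:
Weight = 189 lb ÷ 2.2 lb/kg = 85.90909 kg
Dose = 1.4 mcg/kg/min × 85.90909 kg = 120.2727 mcg/min
120.2727 mcg/min × 60 min/hr = 7216.364 mcg/hr
Concentration = 57 mg ÷ 116 mL = 0.4913793 mg/mL = 491.3793 mcg/mL
Rate = 7216.364 mcg/hr ÷ 491.3793 mcg/mL = 14.68593 mL/hr
Volume infused so far = 14.68593 mL/hr × 4.1 hr = 60.21233 mL
Volume remaining = 116 − 60.21233 = 55.78767 mL
New rate:
Dose = 4 mcg/kg/min × 85.90909 kg = 343.6364 mcg/min
343.6364 mcg/min × 60 min/hr = 20618.18 mcg/hr
Rate = 20618.18 mcg/hr ÷ 491.3793 mcg/mL = 41.95981 mL/hr
Time remaining = 55.78767 mL ÷ 41.95981 mL/hr = 1.32955 hr

1.3 hours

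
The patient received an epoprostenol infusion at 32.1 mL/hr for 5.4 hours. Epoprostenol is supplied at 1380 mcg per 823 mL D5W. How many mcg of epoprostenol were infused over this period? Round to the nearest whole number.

Concentration = 1380 mcg ÷ 823 mL = 1.676792 mcg/mL = 1676.792 ng/mL
Drug rate = 32.1 mL/hr × 1676.792 ng/mL = 53825.03 ng/hr
Total = 53825.03 ng/hr × 5.4 hr = 290655.2 ng = 290.6552 mcg

291 mcg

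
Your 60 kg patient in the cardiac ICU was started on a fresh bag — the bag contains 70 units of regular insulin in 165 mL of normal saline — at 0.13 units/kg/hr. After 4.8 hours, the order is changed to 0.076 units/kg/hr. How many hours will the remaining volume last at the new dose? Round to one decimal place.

Initial rate:
Dose = 0.13 units/kg/hr × 60 kg = 7.8 units/hr
Concentration = 70 units ÷ 165 mL = 0.4242424 units/mL
Rate = 7.8 units/hr ÷ 0.4242424 units/mL = 18.38571 mL/hr
Volume infused so far = 18.38571 mL/hr × 4.8 hr = 88.25143 mL
Volume remaining = 165 − 88.25143 = 76.74857 mL
New rate:
Dose = 0.076 units/kg/hr × 60 kg = 4.56 units/hr
Rate = 4.56 units/hr ÷ 0.4242424 units/mL = 10.74857 mL/hr
Time remaining = 76.74857 mL ÷ 10.74857 mL/hr = 7.140351 hr

7.1 hours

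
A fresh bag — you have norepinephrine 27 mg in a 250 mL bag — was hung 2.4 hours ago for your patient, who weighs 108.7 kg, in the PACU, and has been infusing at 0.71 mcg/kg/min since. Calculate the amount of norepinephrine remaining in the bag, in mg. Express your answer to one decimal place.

15.9 mg

Dose = 0.71 mcg/kg/min × 108.7 kg = 77.177 mcg/min
77.177 mcg/min × 60 min/hr = 4630.62 mcg/hr
Concentration = 27 mg ÷ 250 mL = 0.108 mg/mL = 108 mcg/mL
Rate = 4630.62 mcg/hr ÷ 108 mcg/mL = 42.87611 mL/hr
Volume infused = 42.87611 mL/hr × 2.4 hr = 102.9027 mL
Volume remaining = 250 − 102.9027 = 147.0973 mL
Drug remaining = 147.0973 mL × 108 mcg/mL = 15886.51 mcg = 15.88651 mg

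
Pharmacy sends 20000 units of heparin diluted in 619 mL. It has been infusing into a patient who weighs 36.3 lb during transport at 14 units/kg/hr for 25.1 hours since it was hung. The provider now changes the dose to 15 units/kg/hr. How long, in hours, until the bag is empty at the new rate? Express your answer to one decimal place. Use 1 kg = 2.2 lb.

57.4 hours

Initial rate:
Weight = 36.3 lb ÷ 2.2 lb/kg = 16.5 kg
Dose = 14 units/kg/hr × 16.5 kg = 231 units/hr
Concentration = 20000 units ÷ 619 mL = 32.31018 units/mL
Rate = 231 units/hr ÷ 32.31018 units/mL = 7.14945 mL/hr
Volume infused so far = 7.14945 mL/hr × 25.1 hr = 179.4512 mL
Volume remaining = 619 − 179.4512 = 439.5488 mL
New rate:
Dose = 15 units/kg/hr × 16.5 kg = 247.5 units/hr
Rate = 247.5 units/hr ÷ 32.31018 units/mL = 7.660125 mL/hr
Time remaining = 439.5488 mL ÷ 7.660125 mL/hr = 57.38141 hr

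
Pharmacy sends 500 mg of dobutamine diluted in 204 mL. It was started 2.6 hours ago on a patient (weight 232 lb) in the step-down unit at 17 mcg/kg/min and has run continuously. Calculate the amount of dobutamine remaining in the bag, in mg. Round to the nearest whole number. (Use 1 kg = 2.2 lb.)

220 mg

Weight = 232 lb ÷ 2.2 lb/kg = 105.4545 kg
Dose = 17 mcg/kg/min × 105.4545 kg = 1792.727 mcg/min
1792.727 mcg/min × 60 min/hr = 107563.6 mcg/hr
Concentration = 500 mg ÷ 204 mL = 2.45098 mg/mL = 2450.98 mcg/mL
Rate = 107563.6 mcg/hr ÷ 2450.98 mcg/mL = 43.88596 mL/hr
Volume infused = 43.88596 mL/hr × 2.6 hr = 114.1035 mL
Volume remaining = 204 − 114.1035 = 89.89649 mL
Drug remaining = 89.89649 mL × 2450.98 mcg/mL = 220334.5 mcg = 220.3345 mg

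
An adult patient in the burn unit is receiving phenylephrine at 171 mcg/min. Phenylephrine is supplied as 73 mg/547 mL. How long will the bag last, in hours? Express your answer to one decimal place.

171 mcg/min × 60 min/hr = 10260 mcg/hr
Concentration = 73 mg ÷ 547 mL = 0.1334552 mg/mL = 133.4552 mcg/mL
Rate = 10260 mcg/hr ÷ 133.4552 mcg/mL = 76.87973 mL/hr
Duration = 547 mL ÷ 76.87973 mL/hr = 7.11501 hr

7.1 hours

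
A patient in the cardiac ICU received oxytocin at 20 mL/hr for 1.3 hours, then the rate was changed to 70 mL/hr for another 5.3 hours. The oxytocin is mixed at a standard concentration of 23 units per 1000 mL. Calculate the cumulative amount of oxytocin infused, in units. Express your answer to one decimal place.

9.1 units

Concentration = 23 units ÷ 1000 mL = 0.023 units/mL
Stage 1: 20 mL/hr × 1.3 hr = 26 mL → 26 mL × 0.023 units/mL = 0.598 units
Stage 2: 70 mL/hr × 5.3 hr = 371 mL → 371 mL × 0.023 units/mL = 8.533 units
Total = 0.598 + 8.533 = 9.131 units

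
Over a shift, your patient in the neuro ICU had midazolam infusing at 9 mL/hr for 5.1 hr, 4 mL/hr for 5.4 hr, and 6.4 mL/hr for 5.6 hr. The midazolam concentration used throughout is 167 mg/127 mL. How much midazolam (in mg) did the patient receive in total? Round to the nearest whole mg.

Concentration = 167 mg ÷ 127 mL = 1.314961 mg/mL
Stage 1: 9 mL/hr × 5.1 hr = 45.9 mL → 45.9 mL × 1.314961 mg/mL = 60.35669 mg
Stage 2: 4 mL/hr × 5.4 hr = 21.6 mL → 21.6 mL × 1.314961 mg/mL = 28.40315 mg
Stage 3: 6.4 mL/hr × 5.6 hr = 35.84 mL → 35.84 mL × 1.314961 mg/mL = 47.12819 mg
Total = 60.35669 + 28.40315 + 47.12819 = 135.888 mg

136 mg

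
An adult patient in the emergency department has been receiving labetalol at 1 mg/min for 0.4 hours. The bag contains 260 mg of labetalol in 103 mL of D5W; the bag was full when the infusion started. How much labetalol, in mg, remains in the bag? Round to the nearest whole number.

1 mg/min × 60 min/hr = 60 mg/hr
Concentration = 260 mg ÷ 103 mL = 2.524272 mg/mL
Rate = 60 mg/hr ÷ 2.524272 mg/mL = 23.76923 mL/hr
Volume infused = 23.76923 mL/hr × 0.4 hr = 9.507692 mL
Volume remaining = 103 − 9.507692 = 93.49231 mL
Drug remaining = 93.49231 mL × 2.524272 mg/mL = 236 mg

236 mg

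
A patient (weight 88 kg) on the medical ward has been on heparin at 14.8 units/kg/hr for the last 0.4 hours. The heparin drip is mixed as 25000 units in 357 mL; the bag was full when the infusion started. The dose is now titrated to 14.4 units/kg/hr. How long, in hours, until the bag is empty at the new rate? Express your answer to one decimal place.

Initial rate:
Dose = 14.8 units/kg/hr × 88 kg = 1302.4 units/hr
Concentration = 25000 units ÷ 357 mL = 70.02801 units/mL
Rate = 1302.4 units/hr ÷ 70.02801 units/mL = 18.59827 mL/hr
Volume infused so far = 18.59827 mL/hr × 0.4 hr = 7.439309 mL
Volume remaining = 357 − 7.439309 = 349.5607 mL
New rate:
Dose = 14.4 units/kg/hr × 88 kg = 1267.2 units/hr
Rate = 1267.2 units/hr ÷ 70.02801 units/mL = 18.09562 mL/hr
Time remaining = 349.5607 mL ÷ 18.09562 mL/hr = 19.31742 hr

19.3 hours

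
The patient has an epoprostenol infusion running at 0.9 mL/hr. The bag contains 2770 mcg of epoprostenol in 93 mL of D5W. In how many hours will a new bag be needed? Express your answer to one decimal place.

Duration = 93 mL ÷ 0.9 mL/hr = 103.3333 hr

103.3 hours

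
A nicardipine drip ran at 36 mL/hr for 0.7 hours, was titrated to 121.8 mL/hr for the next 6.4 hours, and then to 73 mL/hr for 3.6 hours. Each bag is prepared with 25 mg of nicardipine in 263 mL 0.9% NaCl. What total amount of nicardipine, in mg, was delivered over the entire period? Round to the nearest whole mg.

Concentration = 25 mg ÷ 263 mL = 0.09505703 mg/mL
Stage 1: 36 mL/hr × 0.7 hr = 25.2 mL → 25.2 mL × 0.09505703 mg/mL = 2.395437 mg
Stage 2: 121.8 mL/hr × 6.4 hr = 779.52 mL → 779.52 mL × 0.09505703 mg/mL = 74.09886 mg
Stage 3: 73 mL/hr × 3.6 hr = 262.8 mL → 262.8 mL × 0.09505703 mg/mL = 24.98099 mg
Total = 2.395437 + 74.09886 + 24.98099 = 101.4753 mg

101 mg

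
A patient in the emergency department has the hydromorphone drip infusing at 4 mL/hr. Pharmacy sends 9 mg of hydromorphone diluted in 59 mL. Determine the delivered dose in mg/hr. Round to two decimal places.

Concentration = 9 mg ÷ 59 mL = 0.1525424 mg/mL
Drug rate = 4 mL/hr × 0.1525424 mg/mL = 0.6101695 mg/hr

0.61 mg/hr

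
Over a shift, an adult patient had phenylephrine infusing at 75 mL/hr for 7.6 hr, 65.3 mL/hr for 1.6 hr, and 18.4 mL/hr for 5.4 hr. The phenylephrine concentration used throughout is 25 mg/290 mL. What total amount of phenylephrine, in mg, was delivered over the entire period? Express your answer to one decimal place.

66.7 mg

Concentration = 25 mg ÷ 290 mL = 0.0862069 mg/mL
Stage 1: 75 mL/hr × 7.6 hr = 570 mL → 570 mL × 0.0862069 mg/mL = 49.13793 mg
Stage 2: 65.3 mL/hr × 1.6 hr = 104.48 mL → 104.48 mL × 0.0862069 mg/mL = 9.006897 mg
Stage 3: 18.4 mL/hr × 5.4 hr = 99.36 mL → 99.36 mL × 0.0862069 mg/mL = 8.565517 mg
Total = 49.13793 + 9.006897 + 8.565517 = 66.71034 mg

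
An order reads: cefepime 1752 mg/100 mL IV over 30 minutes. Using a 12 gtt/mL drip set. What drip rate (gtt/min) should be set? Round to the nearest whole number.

100 mL ÷ (30 min) = 3.333333 mL/min
3.333333 mL/min × 12 gtt/mL = 40 gtt/min

40 gtt/min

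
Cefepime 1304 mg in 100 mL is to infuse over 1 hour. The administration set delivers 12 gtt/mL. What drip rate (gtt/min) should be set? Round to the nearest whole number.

100 mL ÷ (1 hr × 60 = 60 min) = 1.666667 mL/min
1.666667 mL/min × 12 gtt/mL = 20 gtt/min

20 gtt/min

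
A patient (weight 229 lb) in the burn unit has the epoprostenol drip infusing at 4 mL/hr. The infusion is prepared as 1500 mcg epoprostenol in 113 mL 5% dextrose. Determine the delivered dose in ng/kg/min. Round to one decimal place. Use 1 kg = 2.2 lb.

8.5 ng/kg/min

Weight = 229 lb ÷ 2.2 lb/kg = 104.0909 kg
Concentration = 1500 mcg ÷ 113 mL = 13.27434 mcg/mL = 13274.34 ng/mL
Drug rate = 4 mL/hr × 13274.34 ng/mL = 53097.35 ng/hr
53097.35 ng/hr ÷ 60 min/hr = 884.9558 ng/min
884.9558 ng/min ÷ 104.0909 kg = 8.501758 ng/kg/min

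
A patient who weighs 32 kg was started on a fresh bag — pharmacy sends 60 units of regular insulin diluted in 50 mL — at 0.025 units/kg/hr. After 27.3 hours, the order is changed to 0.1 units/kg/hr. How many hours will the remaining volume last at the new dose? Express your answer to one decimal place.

11.9 hours

Initial rate:
Dose = 0.025 units/kg/hr × 32 kg = 0.8 units/hr
Concentration = 60 units ÷ 50 mL = 1.2 units/mL
Rate = 0.8 units/hr ÷ 1.2 units/mL = 0.6666667 mL/hr
Volume infused so far = 0.6666667 mL/hr × 27.3 hr = 18.2 mL
Volume remaining = 50 − 18.2 = 31.8 mL
New rate:
Dose = 0.1 units/kg/hr × 32 kg = 3.2 units/hr
Rate = 3.2 units/hr ÷ 1.2 units/mL = 2.666667 mL/hr
Time remaining = 31.8 mL ÷ 2.666667 mL/hr = 11.925 hr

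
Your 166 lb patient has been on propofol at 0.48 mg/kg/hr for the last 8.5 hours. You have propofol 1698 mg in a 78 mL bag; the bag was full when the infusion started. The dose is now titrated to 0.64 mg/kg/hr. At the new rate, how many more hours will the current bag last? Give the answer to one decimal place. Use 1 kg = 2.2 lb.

28.8 hours

Initial rate:
Weight = 166 lb ÷ 2.2 lb/kg = 75.45455 kg
Dose = 0.48 mg/kg/hr × 75.45455 kg = 36.21818 mg/hr
Concentration = 1698 mg ÷ 78 mL = 21.76923 mg/mL
Rate = 36.21818 mg/hr ÷ 21.76923 mg/mL = 1.663733 mL/hr
Volume infused so far = 1.663733 mL/hr × 8.5 hr = 14.14173 mL
Volume remaining = 78 − 14.14173 = 63.85827 mL
New rate:
Dose = 0.64 mg/kg/hr × 75.45455 kg = 48.29091 mg/hr
Rate = 48.29091 mg/hr ÷ 21.76923 mg/mL = 2.21831 mL/hr
Time remaining = 63.85827 mL ÷ 2.21831 mL/hr = 28.7869 hr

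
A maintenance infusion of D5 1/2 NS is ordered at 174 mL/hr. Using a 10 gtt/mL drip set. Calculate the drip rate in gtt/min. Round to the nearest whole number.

29 gtt/min

174 mL/hr ÷ 60 min/hr = 2.9 mL/min
2.9 mL/min × 10 gtt/mL = 29 gtt/min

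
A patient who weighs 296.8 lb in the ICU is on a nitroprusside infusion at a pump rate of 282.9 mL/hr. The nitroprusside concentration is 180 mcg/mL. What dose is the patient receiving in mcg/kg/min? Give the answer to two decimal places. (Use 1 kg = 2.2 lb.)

Weight = 296.8 lb ÷ 2.2 lb/kg = 134.9091 kg
Drug rate = 282.9 mL/hr × 180 mcg/mL = 50922 mcg/hr
50922 mcg/hr ÷ 60 min/hr = 848.7 mcg/min
848.7 mcg/min ÷ 134.9091 kg = 6.290903 mcg/kg/min

6.29 mcg/kg/min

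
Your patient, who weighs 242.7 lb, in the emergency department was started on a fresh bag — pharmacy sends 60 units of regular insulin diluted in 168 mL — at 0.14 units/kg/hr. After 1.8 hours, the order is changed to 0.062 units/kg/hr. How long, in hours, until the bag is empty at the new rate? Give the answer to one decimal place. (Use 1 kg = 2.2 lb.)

Initial rate:
Weight = 242.7 lb ÷ 2.2 lb/kg = 110.3182 kg
Dose = 0.14 units/kg/hr × 110.3182 kg = 15.44455 units/hr
Concentration = 60 units ÷ 168 mL = 0.3571429 units/mL
Rate = 15.44455 units/hr ÷ 0.3571429 units/mL = 43.24473 mL/hr
Volume infused so far = 43.24473 mL/hr × 1.8 hr = 77.84051 mL
Volume remaining = 168 − 77.84051 = 90.15949 mL
New rate:
Dose = 0.062 units/kg/hr × 110.3182 kg = 6.839727 units/hr
Rate = 6.839727 units/hr ÷ 0.3571429 units/mL = 19.15124 mL/hr
Time remaining = 90.15949 mL ÷ 19.15124 mL/hr = 4.707763 hr

4.7 hours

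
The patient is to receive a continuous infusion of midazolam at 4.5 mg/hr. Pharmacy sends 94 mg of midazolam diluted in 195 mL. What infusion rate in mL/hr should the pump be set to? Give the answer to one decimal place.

9.3 mL/hr

Concentration = 94 mg ÷ 195 mL = 0.4820513 mg/mL
Rate = 4.5 mg/hr ÷ 0.4820513 mg/mL = 9.335106 mL/hr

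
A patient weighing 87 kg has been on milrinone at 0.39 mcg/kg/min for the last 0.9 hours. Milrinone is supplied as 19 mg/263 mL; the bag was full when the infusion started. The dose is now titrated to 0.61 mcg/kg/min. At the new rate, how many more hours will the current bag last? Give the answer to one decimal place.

5.4 hours

Initial rate:
Dose = 0.39 mcg/kg/min × 87 kg = 33.93 mcg/min
33.93 mcg/min × 60 min/hr = 2035.8 mcg/hr
Concentration = 19 mg ÷ 263 mL = 0.07224335 mg/mL = 72.24335 mcg/mL
Rate = 2035.8 mcg/hr ÷ 72.24335 mcg/mL = 28.17976 mL/hr
Volume infused so far = 28.17976 mL/hr × 0.9 hr = 25.36178 mL
Volume remaining = 263 − 25.36178 = 237.6382 mL
New rate:
Dose = 0.61 mcg/kg/min × 87 kg = 53.07 mcg/min
53.07 mcg/min × 60 min/hr = 3184.2 mcg/hr
Rate = 3184.2 mcg/hr ÷ 72.24335 mcg/mL = 44.07603 mL/hr
Time remaining = 237.6382 mL ÷ 44.07603 mL/hr = 5.391552 hr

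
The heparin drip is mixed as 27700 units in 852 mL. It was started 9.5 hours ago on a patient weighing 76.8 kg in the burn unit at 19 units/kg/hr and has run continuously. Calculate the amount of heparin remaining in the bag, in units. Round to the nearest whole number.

13838 units

Dose = 19 units/kg/hr × 76.8 kg = 1459.2 units/hr
Concentration = 27700 units ÷ 852 mL = 32.51174 units/mL
Rate = 1459.2 units/hr ÷ 32.51174 units/mL = 44.88225 mL/hr
Volume infused = 44.88225 mL/hr × 9.5 hr = 426.3814 mL
Volume remaining = 852 − 426.3814 = 425.6186 mL
Drug remaining = 425.6186 mL × 32.51174 units/mL = 13837.6 units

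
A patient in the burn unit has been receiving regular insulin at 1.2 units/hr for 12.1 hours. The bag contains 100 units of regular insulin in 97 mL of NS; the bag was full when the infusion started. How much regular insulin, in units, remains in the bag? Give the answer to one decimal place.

Concentration = 100 units ÷ 97 mL = 1.030928 units/mL
Rate = 1.2 units/hr ÷ 1.030928 units/mL = 1.164 mL/hr
Volume infused = 1.164 mL/hr × 12.1 hr = 14.0844 mL
Volume remaining = 97 − 14.0844 = 82.9156 mL
Drug remaining = 82.9156 mL × 1.030928 units/mL = 85.48 units

85.5 units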